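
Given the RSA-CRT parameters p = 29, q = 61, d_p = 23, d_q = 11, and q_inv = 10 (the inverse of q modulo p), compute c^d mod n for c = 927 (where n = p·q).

869

m₁ = c^(d_p) mod p: c ≡ 28 (mod 29), and 28^23 mod 29 = 28.
m₂ = c^(d_q) mod q: c ≡ 12 (mod 61), and 12^11 mod 61 = 15.
h = q_inv·(m₁ − m₂) mod p = 10·(28 − 15) mod 29 = 14.
m = m₂ + h·q = 15 + 14·61 = 869.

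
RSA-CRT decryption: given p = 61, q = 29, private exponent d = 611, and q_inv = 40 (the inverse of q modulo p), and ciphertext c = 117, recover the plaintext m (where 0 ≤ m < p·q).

1277

d_p = d mod (p−1) = 611 mod 60 = 11; d_q = d mod (q−1) = 23.
m₁ = c^(d_p) mod p: c ≡ 56 (mod 61), and 56^11 mod 61 = 57.
m₂ = c^(d_q) mod q: c ≡ 1 (mod 29), and 1^23 mod 29 = 1.
h = q_inv·(m₁ − m₂) mod p = 40·(57 − 1) mod 61 = 44.
m = m₂ + h·q = 1 + 44·29 = 1277.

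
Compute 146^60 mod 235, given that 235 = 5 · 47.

Mod 5: 146 ≡ 1; since 4 | 60, by Fermat 1^60 ≡ 1 (mod 5).
Mod 47: 146 ≡ 5; by Fermat, exponent reduces to 60 mod 46 = 14; 5^14 ≡ 27 (mod 47).
Combine by CRT: x ≡ 1 (mod 5), x ≡ 27 (mod 47) ⇒ x ≡ 121 (mod 235).

121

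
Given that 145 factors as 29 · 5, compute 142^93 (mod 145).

Mod 29: 142 ≡ 26; by Fermat, exponent reduces to 93 mod 28 = 9; 26^9 ≡ 8 (mod 29).
Mod 5: 142 ≡ 2; by Fermat, exponent reduces to 93 mod 4 = 1; 2^1 ≡ 2 (mod 5).
Combine by CRT: x ≡ 8 (mod 29), x ≡ 2 (mod 5) ⇒ x ≡ 37 (mod 145).

37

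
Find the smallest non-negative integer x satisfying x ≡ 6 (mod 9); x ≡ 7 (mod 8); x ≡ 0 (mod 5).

15

From x ≡ 6 (mod 9) write x = 6 + 9t. Substituting into x ≡ 7 (mod 8) gives 9t ≡ 1 (mod 8), and since 1⁻¹ ≡ 1 (mod 8), t ≡ 1. Hence x ≡ 6 + 9·1 = 15 (mod 72).
From x ≡ 15 (mod 72) write x = 15 + 72t. Substituting into x ≡ 0 (mod 5) gives 72t ≡ 0 (mod 5), and since 2⁻¹ ≡ 3 (mod 5), t ≡ 0. Hence x ≡ 15 + 72·0 = 15 (mod 360).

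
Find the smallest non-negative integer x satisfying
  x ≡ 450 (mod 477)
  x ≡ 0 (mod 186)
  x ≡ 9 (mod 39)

gcd(477, 186) = 3 and 3 | (0 − 450), so the pair is consistent; merging gives x ≡ 19530 (mod 29574), where 29574 = lcm(477, 186).
gcd(29574, 39) = 3 and 3 | (9 − 19530), so the pair is consistent; merging gives x ≡ 256122 (mod 384462), where 384462 = lcm(29574, 39).
The solution is unique modulo lcm(477, 186, 39) = 384462.

256122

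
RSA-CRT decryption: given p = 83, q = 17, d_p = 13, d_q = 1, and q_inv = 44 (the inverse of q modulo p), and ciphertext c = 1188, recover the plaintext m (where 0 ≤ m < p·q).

372

m₁ = c^(d_p) mod p: c ≡ 26 (mod 83), and 26^13 mod 83 = 40.
m₂ = c^(d_q) mod q: c ≡ 15 (mod 17), and 15^1 mod 17 = 15.
h = q_inv·(m₁ − m₂) mod p = 44·(40 − 15) mod 83 = 21.
m = m₂ + h·q = 15 + 21·17 = 372.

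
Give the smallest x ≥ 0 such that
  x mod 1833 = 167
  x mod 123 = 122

gcd(1833, 123) = 3 and 3 | (122 − 167), so the pair is consistent; merging gives x ≡ 25829 (mod 75153), where 75153 = lcm(1833, 123).
The solution is unique modulo lcm(1833, 123) = 75153.

25829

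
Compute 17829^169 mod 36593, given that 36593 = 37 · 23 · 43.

Mod 37: 17829 ≡ 32; by Fermat, exponent reduces to 169 mod 36 = 25; 32^25 ≡ 18 (mod 37).
Mod 23: 17829 ≡ 4; by Fermat, exponent reduces to 169 mod 22 = 15; 4^15 ≡ 3 (mod 23).
Mod 43: 17829 ≡ 27; by Fermat, exponent reduces to 169 mod 42 = 1; 27^1 ≡ 27 (mod 43).
Combine by CRT: x ≡ 18 (mod 37), x ≡ 3 (mod 23), x ≡ 27 (mod 43) ⇒ x ≡ 2349 (mod 36593).

2349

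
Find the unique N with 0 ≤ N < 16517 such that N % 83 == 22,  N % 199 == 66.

10812

From N ≡ 22 (mod 83) write N = 22 + 83t. Substituting into N ≡ 66 (mod 199) gives 83t ≡ 44 (mod 199), and since 83⁻¹ ≡ 12 (mod 199), t ≡ 130. Hence N ≡ 22 + 83·130 = 10812 (mod 16517).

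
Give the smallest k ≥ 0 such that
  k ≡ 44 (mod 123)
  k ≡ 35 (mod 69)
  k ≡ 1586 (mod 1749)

gcd(123, 69) = 3 and 3 | (35 − 44), so the pair is consistent; merging gives k ≡ 2381 (mod 2829), where 2829 = lcm(123, 69).
gcd(2829, 1749) = 3 and 3 | (1586 − 2381), so the pair is consistent; merging gives k ≡ 1351814 (mod 1649307), where 1649307 = lcm(2829, 1749).
The solution is unique modulo lcm(123, 69, 1749) = 1649307.

1351814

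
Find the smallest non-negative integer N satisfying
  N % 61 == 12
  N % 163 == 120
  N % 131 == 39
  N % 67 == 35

From N ≡ 12 (mod 61) write N = 12 + 61t. Substituting into N ≡ 120 (mod 163) gives 61t ≡ 108 (mod 163), and since 61⁻¹ ≡ 155 (mod 163), t ≡ 114. Hence N ≡ 12 + 61·114 = 6966 (mod 9943).
From N ≡ 6966 (mod 9943) write N = 6966 + 9943t. Substituting into N ≡ 39 (mod 131) gives 9943t ≡ 16 (mod 131), and since 118⁻¹ ≡ 10 (mod 131), t ≡ 29. Hence N ≡ 6966 + 9943·29 = 295313 (mod 1302533).
From N ≡ 295313 (mod 1302533) write N = 295313 + 1302533t. Substituting into N ≡ 35 (mod 67) gives 1302533t ≡ 58 (mod 67), and since 53⁻¹ ≡ 43 (mod 67), t ≡ 15. Hence N ≡ 295313 + 1302533·15 = 19833308 (mod 87269711).

19833308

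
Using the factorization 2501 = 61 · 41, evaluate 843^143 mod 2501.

Mod 61: 843 ≡ 50; by Fermat, exponent reduces to 143 mod 60 = 23; 50^23 ≡ 11 (mod 61).
Mod 41: 843 ≡ 23; by Fermat, exponent reduces to 143 mod 40 = 23; 23^23 ≡ 31 (mod 41).
Combine by CRT: x ≡ 11 (mod 61), x ≡ 31 (mod 41) ⇒ x ≡ 72 (mod 2501).

72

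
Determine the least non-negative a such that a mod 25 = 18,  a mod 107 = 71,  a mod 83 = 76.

130718

Combine the congruences pairwise.
From a ≡ 18 (mod 25) write a = 18 + 25t. Substituting into a ≡ 71 (mod 107) gives 25t ≡ 53 (mod 107), and since 25⁻¹ ≡ 30 (mod 107), t ≡ 92. Hence a ≡ 18 + 25·92 = 2318 (mod 2675).
From a ≡ 2318 (mod 2675) write a = 2318 + 2675t. Substituting into a ≡ 76 (mod 83) gives 2675t ≡ 82 (mod 83), and since 19⁻¹ ≡ 35 (mod 83), t ≡ 48. Hence a ≡ 2318 + 2675·48 = 130718 (mod 222025).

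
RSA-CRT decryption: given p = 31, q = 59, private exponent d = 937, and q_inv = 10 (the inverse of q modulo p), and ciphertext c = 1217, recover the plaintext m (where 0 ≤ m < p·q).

1707

d_p = d mod (p−1) = 937 mod 30 = 7; d_q = d mod (q−1) = 9.
m₁ = c^(d_p) mod p: c ≡ 8 (mod 31), and 8^7 mod 31 = 2.
m₂ = c^(d_q) mod q: c ≡ 37 (mod 59), and 37^9 mod 59 = 55.
h = q_inv·(m₁ − m₂) mod p = 10·(2 − 55) mod 31 = 28.
m = m₂ + h·q = 55 + 28·59 = 1707.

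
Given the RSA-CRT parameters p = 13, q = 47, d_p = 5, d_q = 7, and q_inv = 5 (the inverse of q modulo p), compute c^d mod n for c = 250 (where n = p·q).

m₁ = c^(d_p) mod p: c ≡ 3 (mod 13), and 3^5 mod 13 = 9.
m₂ = c^(d_q) mod q: c ≡ 15 (mod 47), and 15^7 mod 47 = 40.
h = q_inv·(m₁ − m₂) mod p = 5·(9 − 40) mod 13 = 1.
m = m₂ + h·q = 40 + 1·47 = 87.

87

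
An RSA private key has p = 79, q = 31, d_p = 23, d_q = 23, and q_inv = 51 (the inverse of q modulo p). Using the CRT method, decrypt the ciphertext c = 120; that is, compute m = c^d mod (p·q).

91

m₁ = c^(d_p) mod p: c ≡ 41 (mod 79), and 41^23 mod 79 = 12.
m₂ = c^(d_q) mod q: c ≡ 27 (mod 31), and 27^23 mod 31 = 29.
h = q_inv·(m₁ − m₂) mod p = 51·(12 − 29) mod 79 = 2.
m = m₂ + h·q = 29 + 2·31 = 91.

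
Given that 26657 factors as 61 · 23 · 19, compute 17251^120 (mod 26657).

Mod 61: 17251 ≡ 49; since 60 | 120, by Fermat 49^120 ≡ 1 (mod 61).
Mod 23: 17251 ≡ 1; by Fermat, exponent reduces to 120 mod 22 = 10; 1^10 ≡ 1 (mod 23).
Mod 19: 17251 ≡ 18; by Fermat, exponent reduces to 120 mod 18 = 12; 18^12 ≡ 1 (mod 19).
Combine by CRT: x ≡ 1 (mod 61), x ≡ 1 (mod 23), x ≡ 1 (mod 19) ⇒ x ≡ 1 (mod 26657).

1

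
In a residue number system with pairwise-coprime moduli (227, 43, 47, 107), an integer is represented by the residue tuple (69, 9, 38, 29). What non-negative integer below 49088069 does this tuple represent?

The moduli are pairwise coprime; N = 227·43·47·107 = 49088069.
N/227 = 216247; 216247 ≡ 143 (mod 227); 143·127 ≡ 1, so inverse 127.
N/43 = 1141583; 1141583 ≡ 19 (mod 43); 19·34 ≡ 1, so inverse 34.
N/47 = 1044427; 1044427 ≡ 40 (mod 47); 40·20 ≡ 1, so inverse 20.
N/107 = 458767; 458767 ≡ 58 (mod 107); 58·24 ≡ 1, so inverse 24.
x ≡ 69·216247·127 + 9·1141583·34 + 38·1044427·20 + 29·458767·24 = 3357363211.
3357363211 mod 49088069 = 19374519.

19374519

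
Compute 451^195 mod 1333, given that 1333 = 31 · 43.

557

Mod 31: 451 ≡ 17; by Fermat, exponent reduces to 195 mod 30 = 15; 17^15 ≡ 30 (mod 31).
Mod 43: 451 ≡ 21; by Fermat, exponent reduces to 195 mod 42 = 27; 21^27 ≡ 41 (mod 43).
Combine by CRT: x ≡ 30 (mod 31), x ≡ 41 (mod 43) ⇒ x ≡ 557 (mod 1333).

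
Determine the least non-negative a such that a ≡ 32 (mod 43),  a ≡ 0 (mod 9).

Combine the congruences pairwise.
From a ≡ 32 (mod 43) write a = 32 + 43t. Substituting into a ≡ 0 (mod 9) gives 43t ≡ 4 (mod 9), and since 7⁻¹ ≡ 4 (mod 9), t ≡ 7. Hence a ≡ 32 + 43·7 = 333 (mod 387).

333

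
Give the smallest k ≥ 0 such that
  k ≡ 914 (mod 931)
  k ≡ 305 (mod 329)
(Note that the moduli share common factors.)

5569

gcd(931, 329) = 7 and 7 | (305 − 914), so the pair is consistent; merging gives k ≡ 5569 (mod 43757), where 43757 = lcm(931, 329).
The solution is unique modulo lcm(931, 329) = 43757.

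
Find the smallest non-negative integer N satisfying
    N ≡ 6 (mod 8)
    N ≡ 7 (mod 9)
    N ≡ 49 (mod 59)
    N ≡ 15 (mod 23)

The moduli are pairwise coprime; M = 8·9·59·23 = 97704.
M/8 = 12213; 12213 ≡ 5 (mod 8); 5·5 ≡ 1, so inverse 5.
M/9 = 10856; 10856 ≡ 2 (mod 9); 2·5 ≡ 1, so inverse 5.
M/59 = 1656; 1656 ≡ 4 (mod 59); 4·15 ≡ 1, so inverse 15.
M/23 = 4248; 4248 ≡ 16 (mod 23); 16·13 ≡ 1, so inverse 13.
N ≡ 6·12213·5 + 7·10856·5 + 49·1656·15 + 15·4248·13 = 2791870.
2791870 mod 97704 = 56158.

56158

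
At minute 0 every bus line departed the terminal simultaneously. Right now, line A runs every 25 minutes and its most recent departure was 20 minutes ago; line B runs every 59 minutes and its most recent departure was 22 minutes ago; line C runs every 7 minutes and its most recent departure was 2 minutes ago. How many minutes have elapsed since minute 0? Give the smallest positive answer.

From t ≡ 20 (mod 25) write t = 20 + 25s. Substituting into t ≡ 22 (mod 59) gives 25s ≡ 2 (mod 59), and since 25⁻¹ ≡ 26 (mod 59), s ≡ 52. Hence t ≡ 20 + 25·52 = 1320 (mod 1475).
From t ≡ 1320 (mod 1475) write t = 1320 + 1475s. Substituting into t ≡ 2 (mod 7) gives 1475s ≡ 5 (mod 7), and since 5⁻¹ ≡ 3 (mod 7), s ≡ 1. Hence t ≡ 1320 + 1475·1 = 2795 (mod 10325).

2795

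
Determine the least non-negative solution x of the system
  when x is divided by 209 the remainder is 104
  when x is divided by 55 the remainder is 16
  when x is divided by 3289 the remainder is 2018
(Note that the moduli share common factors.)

41486

gcd(209, 55) = 11 and 11 | (16 − 104), so the pair is consistent; merging gives x ≡ 731 (mod 1045), where 1045 = lcm(209, 55).
gcd(1045, 3289) = 11 and 11 | (2018 − 731), so the pair is consistent; merging gives x ≡ 41486 (mod 312455), where 312455 = lcm(1045, 3289).
The solution is unique modulo lcm(209, 55, 3289) = 312455.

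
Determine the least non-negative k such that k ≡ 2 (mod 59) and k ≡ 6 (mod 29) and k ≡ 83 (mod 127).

13926

The moduli are pairwise coprime; N = 59·29·127 = 217297.
N/59 = 3683; 3683 ≡ 25 (mod 59); 25·26 ≡ 1, so inverse 26.
N/29 = 7493; 7493 ≡ 11 (mod 29); 11·8 ≡ 1, so inverse 8.
N/127 = 1711; 1711 ≡ 60 (mod 127); 60·36 ≡ 1, so inverse 36.
k ≡ 2·3683·26 + 6·7493·8 + 83·1711·36 = 5663648.
5663648 mod 217297 = 13926.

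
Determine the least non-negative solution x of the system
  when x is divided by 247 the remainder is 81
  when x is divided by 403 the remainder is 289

2304

Combine the congruences pairwise.
gcd(247, 403) = 13 and 13 | (289 − 81), so the pair is consistent; merging gives x ≡ 2304 (mod 7657), where 7657 = lcm(247, 403).
The solution is unique modulo lcm(247, 403) = 7657.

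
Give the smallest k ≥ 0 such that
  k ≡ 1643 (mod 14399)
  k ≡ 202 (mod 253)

gcd(14399, 253) = 11 and 11 | (202 − 1643), so the pair is consistent; merging gives k ≡ 116835 (mod 331177), where 331177 = lcm(14399, 253).
The solution is unique modulo lcm(14399, 253) = 331177.

116835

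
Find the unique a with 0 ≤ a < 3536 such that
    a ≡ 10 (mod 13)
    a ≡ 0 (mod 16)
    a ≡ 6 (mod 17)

2896

Combine the congruences pairwise.
From a ≡ 10 (mod 13) write a = 10 + 13t. Substituting into a ≡ 0 (mod 16) gives 13t ≡ 6 (mod 16), and since 13⁻¹ ≡ 5 (mod 16), t ≡ 14. Hence a ≡ 10 + 13·14 = 192 (mod 208).
From a ≡ 192 (mod 208) write a = 192 + 208t. Substituting into a ≡ 6 (mod 17) gives 208t ≡ 1 (mod 17), and since 4⁻¹ ≡ 13 (mod 17), t ≡ 13. Hence a ≡ 192 + 208·13 = 2896 (mod 3536).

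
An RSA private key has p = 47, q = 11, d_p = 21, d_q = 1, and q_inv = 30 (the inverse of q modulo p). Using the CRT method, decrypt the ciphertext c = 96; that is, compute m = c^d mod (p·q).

294

m₁ = c^(d_p) mod p: c ≡ 2 (mod 47), and 2^21 mod 47 = 12.
m₂ = c^(d_q) mod q: c ≡ 8 (mod 11), and 8^1 mod 11 = 8.
h = q_inv·(m₁ − m₂) mod p = 30·(12 − 8) mod 47 = 26.
m = m₂ + h·q = 8 + 26·11 = 294.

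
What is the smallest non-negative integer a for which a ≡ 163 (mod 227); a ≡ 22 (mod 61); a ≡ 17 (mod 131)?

The moduli are pairwise coprime; N = 227·61·131 = 1813957.
N/227 = 7991; 7991 ≡ 46 (mod 227); 46·153 ≡ 1, so inverse 153.
N/61 = 29737; 29737 ≡ 30 (mod 61); 30·59 ≡ 1, so inverse 59.
N/131 = 13847; 13847 ≡ 92 (mod 131); 92·47 ≡ 1, so inverse 47.
a ≡ 163·7991·153 + 22·29737·59 + 17·13847·47 = 248949928.
248949928 mod 1813957 = 437819.

437819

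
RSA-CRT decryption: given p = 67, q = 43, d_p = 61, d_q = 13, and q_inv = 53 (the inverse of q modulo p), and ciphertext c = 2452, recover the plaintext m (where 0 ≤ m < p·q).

560

m₁ = c^(d_p) mod p: c ≡ 40 (mod 67), and 40^61 mod 67 = 24.
m₂ = c^(d_q) mod q: c ≡ 1 (mod 43), and 1^13 mod 43 = 1.
h = q_inv·(m₁ − m₂) mod p = 53·(24 − 1) mod 67 = 13.
m = m₂ + h·q = 1 + 13·43 = 560.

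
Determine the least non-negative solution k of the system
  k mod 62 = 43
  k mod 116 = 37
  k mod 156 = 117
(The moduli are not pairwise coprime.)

22425

Combine the congruences pairwise.
gcd(62, 116) = 2 and 2 | (37 − 43), so the pair is consistent; merging gives k ≡ 849 (mod 3596), where 3596 = lcm(62, 116).
gcd(3596, 156) = 4 and 4 | (117 − 849), so the pair is consistent; merging gives k ≡ 22425 (mod 140244), where 140244 = lcm(3596, 156).
The solution is unique modulo lcm(62, 116, 156) = 140244.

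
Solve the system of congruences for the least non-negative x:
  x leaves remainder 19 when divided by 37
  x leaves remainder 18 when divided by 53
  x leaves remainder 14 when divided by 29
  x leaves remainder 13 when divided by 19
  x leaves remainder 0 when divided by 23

22432268

From x ≡ 19 (mod 37) write x = 19 + 37t. Substituting into x ≡ 18 (mod 53) gives 37t ≡ 52 (mod 53), and since 37⁻¹ ≡ 43 (mod 53), t ≡ 10. Hence x ≡ 19 + 37·10 = 389 (mod 1961).
From x ≡ 389 (mod 1961) write x = 389 + 1961t. Substituting into x ≡ 14 (mod 29) gives 1961t ≡ 2 (mod 29), and since 18⁻¹ ≡ 21 (mod 29), t ≡ 13. Hence x ≡ 389 + 1961·13 = 25882 (mod 56869).
From x ≡ 25882 (mod 56869) write x = 25882 + 56869t. Substituting into x ≡ 13 (mod 19) gives 56869t ≡ 9 (mod 19), and since 2⁻¹ ≡ 10 (mod 19), t ≡ 14. Hence x ≡ 25882 + 56869·14 = 822048 (mod 1080511).
From x ≡ 822048 (mod 1080511) write x = 822048 + 1080511t. Substituting into x ≡ 0 (mod 23) gives 1080511t ≡ 18 (mod 23), and since 17⁻¹ ≡ 19 (mod 23), t ≡ 20. Hence x ≡ 822048 + 1080511·20 = 22432268 (mod 24851753).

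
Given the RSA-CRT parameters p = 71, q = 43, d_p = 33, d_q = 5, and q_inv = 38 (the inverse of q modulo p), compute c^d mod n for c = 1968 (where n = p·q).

964

m₁ = c^(d_p) mod p: c ≡ 51 (mod 71), and 51^33 mod 71 = 41.
m₂ = c^(d_q) mod q: c ≡ 33 (mod 43), and 33^5 mod 43 = 18.
h = q_inv·(m₁ − m₂) mod p = 38·(41 − 18) mod 71 = 22.
m = m₂ + h·q = 18 + 22·43 = 964.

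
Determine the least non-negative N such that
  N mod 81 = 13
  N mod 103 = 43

From N ≡ 13 (mod 81) write N = 13 + 81t. Substituting into N ≡ 43 (mod 103) gives 81t ≡ 30 (mod 103), and since 81⁻¹ ≡ 14 (mod 103), t ≡ 8. Hence N ≡ 13 + 81·8 = 661 (mod 8343).

661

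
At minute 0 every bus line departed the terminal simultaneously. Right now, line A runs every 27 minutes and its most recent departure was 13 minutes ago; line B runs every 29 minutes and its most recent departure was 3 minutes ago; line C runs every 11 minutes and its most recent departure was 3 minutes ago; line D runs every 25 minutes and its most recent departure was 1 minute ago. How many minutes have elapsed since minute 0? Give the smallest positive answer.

188851

The moduli are pairwise coprime; N = 27·29·11·25 = 215325.
N/27 = 7975; 7975 ≡ 10 (mod 27); 10·19 ≡ 1, so inverse 19.
N/29 = 7425; 7425 ≡ 1 (mod 29), inverse 1.
N/11 = 19575; 19575 ≡ 6 (mod 11); 6·2 ≡ 1, so inverse 2.
N/25 = 8613; 8613 ≡ 13 (mod 25); 13·2 ≡ 1, so inverse 2.
t ≡ 13·7975·19 + 3·7425·1 + 3·19575·2 + 1·8613·2 = 2126776.
2126776 mod 215325 = 188851.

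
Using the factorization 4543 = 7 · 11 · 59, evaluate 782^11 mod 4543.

2586

Mod 7: 782 ≡ 5; by Fermat, exponent reduces to 11 mod 6 = 5; 5^5 ≡ 3 (mod 7).
Mod 11: 782 ≡ 1; by Fermat, exponent reduces to 11 mod 10 = 1; 1^1 ≡ 1 (mod 11).
Mod 59: 782 ≡ 15; 15^11 ≡ 49 (mod 59).
Combine by CRT: x ≡ 3 (mod 7), x ≡ 1 (mod 11), x ≡ 49 (mod 59) ⇒ x ≡ 2586 (mod 4543).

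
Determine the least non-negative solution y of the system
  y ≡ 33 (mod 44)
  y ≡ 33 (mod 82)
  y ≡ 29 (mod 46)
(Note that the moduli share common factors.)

32505

gcd(44, 82) = 2 and 2 | (33 − 33), so the pair is consistent; merging gives y ≡ 33 (mod 1804), where 1804 = lcm(44, 82).
gcd(1804, 46) = 2 and 2 | (29 − 33), so the pair is consistent; merging gives y ≡ 32505 (mod 41492), where 41492 = lcm(1804, 46).
The solution is unique modulo lcm(44, 82, 46) = 41492.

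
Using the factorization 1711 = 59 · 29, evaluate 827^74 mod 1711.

473

Mod 59: 827 ≡ 1; by Fermat, exponent reduces to 74 mod 58 = 16; 1^16 ≡ 1 (mod 59).
Mod 29: 827 ≡ 15; by Fermat, exponent reduces to 74 mod 28 = 18; 15^18 ≡ 9 (mod 29).
Combine by CRT: x ≡ 1 (mod 59), x ≡ 9 (mod 29) ⇒ x ≡ 473 (mod 1711).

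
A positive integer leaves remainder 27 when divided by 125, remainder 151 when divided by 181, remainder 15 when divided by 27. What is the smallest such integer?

Combine the congruences pairwise.
From a ≡ 27 (mod 125) write a = 27 + 125t. Substituting into a ≡ 151 (mod 181) gives 125t ≡ 124 (mod 181), and since 125⁻¹ ≡ 42 (mod 181), t ≡ 140. Hence a ≡ 27 + 125·140 = 17527 (mod 22625).
From a ≡ 17527 (mod 22625) write a = 17527 + 22625t. Substituting into a ≡ 15 (mod 27) gives 22625t ≡ 11 (mod 27), and since 26⁻¹ ≡ 26 (mod 27), t ≡ 16. Hence a ≡ 17527 + 22625·16 = 379527 (mod 610875).

379527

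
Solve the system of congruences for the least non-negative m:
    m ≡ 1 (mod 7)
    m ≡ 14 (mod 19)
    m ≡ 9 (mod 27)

603

The moduli are pairwise coprime; N = 7·19·27 = 3591.
N/7 = 513; 513 ≡ 2 (mod 7); 2·4 ≡ 1, so inverse 4.
N/19 = 189; 189 ≡ 18 (mod 19); 18·18 ≡ 1, so inverse 18.
N/27 = 133; 133 ≡ 25 (mod 27); 25·13 ≡ 1, so inverse 13.
m ≡ 1·513·4 + 14·189·18 + 9·133·13 = 65241.
65241 mod 3591 = 603.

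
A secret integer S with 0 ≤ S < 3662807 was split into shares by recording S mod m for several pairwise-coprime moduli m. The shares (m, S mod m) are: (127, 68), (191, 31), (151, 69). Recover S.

3361631

The moduli are pairwise coprime; N = 127·191·151 = 3662807.
N/127 = 28841; 28841 ≡ 12 (mod 127); 12·53 ≡ 1, so inverse 53.
N/191 = 19177; 19177 ≡ 77 (mod 191); 77·129 ≡ 1, so inverse 129.
N/151 = 24257; 24257 ≡ 97 (mod 151); 97·137 ≡ 1, so inverse 137.
S ≡ 68·28841·53 + 31·19177·129 + 69·24257·137 = 409933208.
409933208 mod 3662807 = 3361631.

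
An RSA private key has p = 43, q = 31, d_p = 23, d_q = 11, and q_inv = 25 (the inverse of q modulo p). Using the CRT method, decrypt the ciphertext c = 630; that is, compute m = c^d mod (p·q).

m₁ = c^(d_p) mod p: c ≡ 28 (mod 43), and 28^23 mod 43 = 33.
m₂ = c^(d_q) mod q: c ≡ 10 (mod 31), and 10^11 mod 31 = 19.
h = q_inv·(m₁ − m₂) mod p = 25·(33 − 19) mod 43 = 6.
m = m₂ + h·q = 19 + 6·31 = 205.

205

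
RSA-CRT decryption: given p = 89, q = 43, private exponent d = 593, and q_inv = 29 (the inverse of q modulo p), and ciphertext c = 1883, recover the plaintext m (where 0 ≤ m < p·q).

2871

d_p = d mod (p−1) = 593 mod 88 = 65; d_q = d mod (q−1) = 5.
m₁ = c^(d_p) mod p: c ≡ 14 (mod 89), and 14^65 mod 89 = 23.
m₂ = c^(d_q) mod q: c ≡ 34 (mod 43), and 34^5 mod 43 = 33.
h = q_inv·(m₁ − m₂) mod p = 29·(23 − 33) mod 89 = 66.
m = m₂ + h·q = 33 + 66·43 = 2871.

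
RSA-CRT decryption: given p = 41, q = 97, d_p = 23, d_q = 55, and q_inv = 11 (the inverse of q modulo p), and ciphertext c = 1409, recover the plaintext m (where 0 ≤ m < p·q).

m₁ = c^(d_p) mod p: c ≡ 15 (mod 41), and 15^23 mod 41 = 28.
m₂ = c^(d_q) mod q: c ≡ 51 (mod 97), and 51^55 mod 97 = 30.
h = q_inv·(m₁ − m₂) mod p = 11·(28 − 30) mod 41 = 19.
m = m₂ + h·q = 30 + 19·97 = 1873.

1873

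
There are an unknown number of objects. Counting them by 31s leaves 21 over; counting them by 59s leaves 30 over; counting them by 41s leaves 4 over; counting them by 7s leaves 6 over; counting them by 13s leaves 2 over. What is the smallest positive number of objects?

The moduli are pairwise coprime; M = 31·59·41·7·13 = 6823999.
M/31 = 220129; 220129 ≡ 29 (mod 31); 29·15 ≡ 1, so inverse 15.
M/59 = 115661; 115661 ≡ 21 (mod 59); 21·45 ≡ 1, so inverse 45.
M/41 = 166439; 166439 ≡ 20 (mod 41); 20·39 ≡ 1, so inverse 39.
M/7 = 974857; 974857 ≡ 2 (mod 7); 2·4 ≡ 1, so inverse 4.
M/13 = 524923; 524923 ≡ 9 (mod 13); 9·3 ≡ 1, so inverse 3.
N ≡ 21·220129·15 + 30·115661·45 + 4·166439·39 + 6·974857·4 + 2·524923·3 = 277993575.
277993575 mod 6823999 = 5033615.

5033615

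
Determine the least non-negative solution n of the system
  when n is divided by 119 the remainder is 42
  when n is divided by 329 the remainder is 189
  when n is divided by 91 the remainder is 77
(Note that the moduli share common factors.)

Combine the congruences pairwise.
gcd(119, 329) = 7 and 7 | (189 − 42), so the pair is consistent; merging gives n ≡ 518 (mod 5593), where 5593 = lcm(119, 329).
gcd(5593, 91) = 7 and 7 | (77 − 518), so the pair is consistent; merging gives n ≡ 50855 (mod 72709), where 72709 = lcm(5593, 91).
The solution is unique modulo lcm(119, 329, 91) = 72709.

50855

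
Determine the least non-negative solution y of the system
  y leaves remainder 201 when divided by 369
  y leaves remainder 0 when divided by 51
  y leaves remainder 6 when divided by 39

Combine the congruences pairwise.
gcd(369, 51) = 3 and 3 | (0 − 201), so the pair is consistent; merging gives y ≡ 4998 (mod 6273), where 6273 = lcm(369, 51).
gcd(6273, 39) = 3 and 3 | (6 − 4998), so the pair is consistent; merging gives y ≡ 4998 (mod 81549), where 81549 = lcm(6273, 39).
The solution is unique modulo lcm(369, 51, 39) = 81549.

4998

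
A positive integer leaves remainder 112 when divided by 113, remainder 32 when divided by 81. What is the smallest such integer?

4406

From N ≡ 112 (mod 113) write N = 112 + 113t. Substituting into N ≡ 32 (mod 81) gives 113t ≡ 1 (mod 81), and since 32⁻¹ ≡ 38 (mod 81), t ≡ 38. Hence N ≡ 112 + 113·38 = 4406 (mod 9153).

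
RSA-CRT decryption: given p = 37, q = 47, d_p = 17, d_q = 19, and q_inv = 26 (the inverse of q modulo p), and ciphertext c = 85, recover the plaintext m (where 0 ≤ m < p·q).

m₁ = c^(d_p) mod p: c ≡ 11 (mod 37), and 11^17 mod 37 = 27.
m₂ = c^(d_q) mod q: c ≡ 38 (mod 47), and 38^19 mod 47 = 5.
h = q_inv·(m₁ − m₂) mod p = 26·(27 − 5) mod 37 = 17.
m = m₂ + h·q = 5 + 17·47 = 804.

804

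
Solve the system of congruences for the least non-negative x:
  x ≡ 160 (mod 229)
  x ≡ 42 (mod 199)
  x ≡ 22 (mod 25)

670672

The moduli are pairwise coprime; N = 229·199·25 = 1139275.
N/229 = 4975; 4975 ≡ 166 (mod 229); 166·189 ≡ 1, so inverse 189.
N/199 = 5725; 5725 ≡ 153 (mod 199); 153·186 ≡ 1, so inverse 186.
N/25 = 45571; 45571 ≡ 21 (mod 25); 21·6 ≡ 1, so inverse 6.
x ≡ 160·4975·189 + 42·5725·186 + 22·45571·6 = 201183072.
201183072 mod 1139275 = 670672.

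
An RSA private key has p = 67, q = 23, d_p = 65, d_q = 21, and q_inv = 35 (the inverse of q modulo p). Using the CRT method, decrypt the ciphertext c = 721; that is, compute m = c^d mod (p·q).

716

m₁ = c^(d_p) mod p: c ≡ 51 (mod 67), and 51^65 mod 67 = 46.
m₂ = c^(d_q) mod q: c ≡ 8 (mod 23), and 8^21 mod 23 = 3.
h = q_inv·(m₁ − m₂) mod p = 35·(46 − 3) mod 67 = 31.
m = m₂ + h·q = 3 + 31·23 = 716.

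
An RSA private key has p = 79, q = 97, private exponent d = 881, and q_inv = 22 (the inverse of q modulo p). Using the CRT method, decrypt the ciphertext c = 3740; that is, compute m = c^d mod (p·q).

d_p = d mod (p−1) = 881 mod 78 = 23; d_q = d mod (q−1) = 17.
m₁ = c^(d_p) mod p: c ≡ 27 (mod 79), and 27^23 mod 79 = 33.
m₂ = c^(d_q) mod q: c ≡ 54 (mod 97), and 54^17 mod 97 = 93.
h = q_inv·(m₁ − m₂) mod p = 22·(33 − 93) mod 79 = 23.
m = m₂ + h·q = 93 + 23·97 = 2324.

2324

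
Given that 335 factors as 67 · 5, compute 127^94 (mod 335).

Mod 67: 127 ≡ 60; by Fermat, exponent reduces to 94 mod 66 = 28; 60^28 ≡ 47 (mod 67).
Mod 5: 127 ≡ 2; by Fermat, exponent reduces to 94 mod 4 = 2; 2^2 ≡ 4 (mod 5).
Combine by CRT: x ≡ 47 (mod 67), x ≡ 4 (mod 5) ⇒ x ≡ 114 (mod 335).

114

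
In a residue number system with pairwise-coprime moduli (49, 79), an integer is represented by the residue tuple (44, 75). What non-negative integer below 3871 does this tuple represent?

From x ≡ 44 (mod 49) write x = 44 + 49t. Substituting into x ≡ 75 (mod 79) gives 49t ≡ 31 (mod 79), and since 49⁻¹ ≡ 50 (mod 79), t ≡ 49. Hence x ≡ 44 + 49·49 = 2445 (mod 3871).

2445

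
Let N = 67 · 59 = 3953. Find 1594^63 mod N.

Mod 67: 1594 ≡ 53; 53^63 ≡ 45 (mod 67).
Mod 59: 1594 ≡ 1; by Fermat, exponent reduces to 63 mod 58 = 5; 1^5 ≡ 1 (mod 59).
Combine by CRT: x ≡ 45 (mod 67), x ≡ 1 (mod 59) ⇒ x ≡ 1653 (mod 3953).

1653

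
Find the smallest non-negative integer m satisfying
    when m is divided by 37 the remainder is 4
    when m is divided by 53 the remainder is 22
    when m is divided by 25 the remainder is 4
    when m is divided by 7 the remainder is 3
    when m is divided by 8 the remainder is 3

Combine the congruences pairwise.
From m ≡ 4 (mod 37) write m = 4 + 37t. Substituting into m ≡ 22 (mod 53) gives 37t ≡ 18 (mod 53), and since 37⁻¹ ≡ 43 (mod 53), t ≡ 32. Hence m ≡ 4 + 37·32 = 1188 (mod 1961).
From m ≡ 1188 (mod 1961) write m = 1188 + 1961t. Substituting into m ≡ 4 (mod 25) gives 1961t ≡ 16 (mod 25), and since 11⁻¹ ≡ 16 (mod 25), t ≡ 6. Hence m ≡ 1188 + 1961·6 = 12954 (mod 49025).
From m ≡ 12954 (mod 49025) write m = 12954 + 49025t. Substituting into m ≡ 3 (mod 7) gives 49025t ≡ 6 (mod 7), and since 4⁻¹ ≡ 2 (mod 7), t ≡ 5. Hence m ≡ 12954 + 49025·5 = 258079 (mod 343175).
From m ≡ 258079 (mod 343175) write m = 258079 + 343175t. Substituting into m ≡ 3 (mod 8) gives 343175t ≡ 4 (mod 8), and since 7⁻¹ ≡ 7 (mod 8), t ≡ 4. Hence m ≡ 258079 + 343175·4 = 1630779 (mod 2745400).

1630779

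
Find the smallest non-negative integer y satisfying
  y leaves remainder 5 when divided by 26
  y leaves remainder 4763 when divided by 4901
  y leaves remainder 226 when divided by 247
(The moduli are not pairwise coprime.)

171397

Combine the congruences pairwise.
gcd(26, 4901) = 13 and 13 | (4763 − 5), so the pair is consistent; merging gives y ≡ 4763 (mod 9802), where 9802 = lcm(26, 4901).
gcd(9802, 247) = 13 and 13 | (226 − 4763), so the pair is consistent; merging gives y ≡ 171397 (mod 186238), where 186238 = lcm(9802, 247).
The solution is unique modulo lcm(26, 4901, 247) = 186238.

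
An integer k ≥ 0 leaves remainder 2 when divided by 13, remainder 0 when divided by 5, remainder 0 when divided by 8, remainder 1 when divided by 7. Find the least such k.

3200

The moduli are pairwise coprime; N = 13·5·8·7 = 3640.
N/13 = 280; 280 ≡ 7 (mod 13); 7·2 ≡ 1, so inverse 2.
N/5 = 728; 728 ≡ 3 (mod 5); 3·2 ≡ 1, so inverse 2.
N/8 = 455; 455 ≡ 7 (mod 8); 7·7 ≡ 1, so inverse 7.
N/7 = 520; 520 ≡ 2 (mod 7); 2·4 ≡ 1, so inverse 4.
k ≡ 2·280·2 + 0·728·2 + 0·455·7 + 1·520·4 = 3200.
3200 mod 3640 = 3200.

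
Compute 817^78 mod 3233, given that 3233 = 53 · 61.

52

Mod 53: 817 ≡ 22; by Fermat, exponent reduces to 78 mod 52 = 26; 22^26 ≡ 52 (mod 53).
Mod 61: 817 ≡ 24; by Fermat, exponent reduces to 78 mod 60 = 18; 24^18 ≡ 52 (mod 61).
Combine by CRT: x ≡ 52 (mod 53), x ≡ 52 (mod 61) ⇒ x ≡ 52 (mod 3233).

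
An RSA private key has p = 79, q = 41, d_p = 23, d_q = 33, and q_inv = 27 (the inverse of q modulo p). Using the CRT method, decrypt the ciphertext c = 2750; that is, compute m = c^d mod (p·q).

m₁ = c^(d_p) mod p: c ≡ 64 (mod 79), and 64^23 mod 79 = 18.
m₂ = c^(d_q) mod q: c ≡ 3 (mod 41), and 3^33 mod 41 = 3.
h = q_inv·(m₁ − m₂) mod p = 27·(18 − 3) mod 79 = 10.
m = m₂ + h·q = 3 + 10·41 = 413.

413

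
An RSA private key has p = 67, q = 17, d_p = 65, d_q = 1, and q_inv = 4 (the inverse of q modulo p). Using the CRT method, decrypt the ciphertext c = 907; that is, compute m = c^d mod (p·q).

992

m₁ = c^(d_p) mod p: c ≡ 36 (mod 67), and 36^65 mod 67 = 54.
m₂ = c^(d_q) mod q: c ≡ 6 (mod 17), and 6^1 mod 17 = 6.
h = q_inv·(m₁ − m₂) mod p = 4·(54 − 6) mod 67 = 58.
m = m₂ + h·q = 6 + 58·17 = 992.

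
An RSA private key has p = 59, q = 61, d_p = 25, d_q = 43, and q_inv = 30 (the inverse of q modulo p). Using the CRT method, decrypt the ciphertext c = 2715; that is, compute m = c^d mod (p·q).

m₁ = c^(d_p) mod p: c ≡ 1 (mod 59), and 1^25 mod 59 = 1.
m₂ = c^(d_q) mod q: c ≡ 31 (mod 61), and 31^43 mod 61 = 44.
h = q_inv·(m₁ − m₂) mod p = 30·(1 − 44) mod 59 = 8.
m = m₂ + h·q = 44 + 8·61 = 532.

532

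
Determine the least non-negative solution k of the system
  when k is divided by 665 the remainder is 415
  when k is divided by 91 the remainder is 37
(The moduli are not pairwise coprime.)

gcd(665, 91) = 7 and 7 | (37 − 415), so the pair is consistent; merging gives k ≡ 4405 (mod 8645), where 8645 = lcm(665, 91).
The solution is unique modulo lcm(665, 91) = 8645.

4405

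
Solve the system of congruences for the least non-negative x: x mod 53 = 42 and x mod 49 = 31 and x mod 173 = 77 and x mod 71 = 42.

16801837

Combine the congruences pairwise.
From x ≡ 42 (mod 53) write x = 42 + 53t. Substituting into x ≡ 31 (mod 49) gives 53t ≡ 38 (mod 49), and since 4⁻¹ ≡ 37 (mod 49), t ≡ 34. Hence x ≡ 42 + 53·34 = 1844 (mod 2597).
From x ≡ 1844 (mod 2597) write x = 1844 + 2597t. Substituting into x ≡ 77 (mod 173) gives 2597t ≡ 136 (mod 173), and since 2⁻¹ ≡ 87 (mod 173), t ≡ 68. Hence x ≡ 1844 + 2597·68 = 178440 (mod 449281).
From x ≡ 178440 (mod 449281) write x = 178440 + 449281t. Substituting into x ≡ 42 (mod 71) gives 449281t ≡ 25 (mod 71), and since 64⁻¹ ≡ 10 (mod 71), t ≡ 37. Hence x ≡ 178440 + 449281·37 = 16801837 (mod 31898951).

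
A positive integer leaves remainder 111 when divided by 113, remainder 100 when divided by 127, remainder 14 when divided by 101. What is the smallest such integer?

The moduli are pairwise coprime; N = 113·127·101 = 1449451.
N/113 = 12827; 12827 ≡ 58 (mod 113); 58·76 ≡ 1, so inverse 76.
N/127 = 11413; 11413 ≡ 110 (mod 127); 110·112 ≡ 1, so inverse 112.
N/101 = 14351; 14351 ≡ 9 (mod 101); 9·45 ≡ 1, so inverse 45.
k ≡ 111·12827·76 + 100·11413·112 + 14·14351·45 = 245075302.
245075302 mod 1449451 = 118083.

118083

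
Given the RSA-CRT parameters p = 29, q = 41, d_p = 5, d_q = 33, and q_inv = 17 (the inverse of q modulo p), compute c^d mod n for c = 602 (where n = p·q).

216

m₁ = c^(d_p) mod p: c ≡ 22 (mod 29), and 22^5 mod 29 = 13.
m₂ = c^(d_q) mod q: c ≡ 28 (mod 41), and 28^33 mod 41 = 11.
h = q_inv·(m₁ − m₂) mod p = 17·(13 − 11) mod 29 = 5.
m = m₂ + h·q = 11 + 5·41 = 216.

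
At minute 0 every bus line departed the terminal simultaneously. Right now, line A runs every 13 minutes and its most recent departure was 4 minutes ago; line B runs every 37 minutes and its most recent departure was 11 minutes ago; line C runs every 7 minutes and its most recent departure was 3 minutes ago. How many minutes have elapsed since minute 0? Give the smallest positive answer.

From t ≡ 4 (mod 13) write t = 4 + 13s. Substituting into t ≡ 11 (mod 37) gives 13s ≡ 7 (mod 37), and since 13⁻¹ ≡ 20 (mod 37), s ≡ 29. Hence t ≡ 4 + 13·29 = 381 (mod 481).
From t ≡ 381 (mod 481) write t = 381 + 481s. Substituting into t ≡ 3 (mod 7) gives 481s ≡ 0 (mod 7), and since 5⁻¹ ≡ 3 (mod 7), s ≡ 0. Hence t ≡ 381 + 481·0 = 381 (mod 3367).

381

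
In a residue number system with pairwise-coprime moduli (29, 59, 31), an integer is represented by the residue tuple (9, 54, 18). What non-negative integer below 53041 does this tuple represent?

The moduli are pairwise coprime; N = 29·59·31 = 53041.
N/29 = 1829; 1829 ≡ 2 (mod 29); 2·15 ≡ 1, so inverse 15.
N/59 = 899; 899 ≡ 14 (mod 59); 14·38 ≡ 1, so inverse 38.
N/31 = 1711; 1711 ≡ 6 (mod 31); 6·26 ≡ 1, so inverse 26.
x ≡ 9·1829·15 + 54·899·38 + 18·1711·26 = 2892411.
2892411 mod 53041 = 28197.

28197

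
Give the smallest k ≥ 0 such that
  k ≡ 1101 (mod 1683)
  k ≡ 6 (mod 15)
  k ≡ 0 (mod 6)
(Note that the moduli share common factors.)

gcd(1683, 15) = 3 and 3 | (6 − 1101), so the pair is consistent; merging gives k ≡ 1101 (mod 8415), where 8415 = lcm(1683, 15).
gcd(8415, 6) = 3 and 3 | (0 − 1101), so the pair is consistent; merging gives k ≡ 9516 (mod 16830), where 16830 = lcm(8415, 6).
The solution is unique modulo lcm(1683, 15, 6) = 16830.

9516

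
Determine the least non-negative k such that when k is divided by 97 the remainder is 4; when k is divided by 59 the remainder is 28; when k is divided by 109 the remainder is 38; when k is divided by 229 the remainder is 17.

108328925

From k ≡ 4 (mod 97) write k = 4 + 97t. Substituting into k ≡ 28 (mod 59) gives 97t ≡ 24 (mod 59), and since 38⁻¹ ≡ 14 (mod 59), t ≡ 41. Hence k ≡ 4 + 97·41 = 3981 (mod 5723).
From k ≡ 3981 (mod 5723) write k = 3981 + 5723t. Substituting into k ≡ 38 (mod 109) gives 5723t ≡ 90 (mod 109), and since 55⁻¹ ≡ 2 (mod 109), t ≡ 71. Hence k ≡ 3981 + 5723·71 = 410314 (mod 623807).
From k ≡ 410314 (mod 623807) write k = 410314 + 623807t. Substituting into k ≡ 17 (mod 229) gives 623807t ≡ 71 (mod 229), and since 11⁻¹ ≡ 125 (mod 229), t ≡ 173. Hence k ≡ 410314 + 623807·173 = 108328925 (mod 142851803).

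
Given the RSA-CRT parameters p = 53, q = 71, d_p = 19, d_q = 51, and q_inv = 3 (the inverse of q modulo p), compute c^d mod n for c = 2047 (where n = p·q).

525

m₁ = c^(d_p) mod p: c ≡ 33 (mod 53), and 33^19 mod 53 = 48.
m₂ = c^(d_q) mod q: c ≡ 59 (mod 71), and 59^51 mod 71 = 28.
h = q_inv·(m₁ − m₂) mod p = 3·(48 − 28) mod 53 = 7.
m = m₂ + h·q = 28 + 7·71 = 525.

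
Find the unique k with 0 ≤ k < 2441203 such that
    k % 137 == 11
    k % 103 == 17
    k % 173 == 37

2100084

The moduli are pairwise coprime; N = 137·103·173 = 2441203.
N/137 = 17819; 17819 ≡ 9 (mod 137); 9·61 ≡ 1, so inverse 61.
N/103 = 23701; 23701 ≡ 11 (mod 103); 11·75 ≡ 1, so inverse 75.
N/173 = 14111; 14111 ≡ 98 (mod 173); 98·143 ≡ 1, so inverse 143.
k ≡ 11·17819·61 + 17·23701·75 + 37·14111·143 = 116836625.
116836625 mod 2441203 = 2100084.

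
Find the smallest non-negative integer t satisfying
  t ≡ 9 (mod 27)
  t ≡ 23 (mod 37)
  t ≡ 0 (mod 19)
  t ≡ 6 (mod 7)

114057

The moduli are pairwise coprime; N = 27·37·19·7 = 132867.
N/27 = 4921; 4921 ≡ 7 (mod 27); 7·4 ≡ 1, so inverse 4.
N/37 = 3591; 3591 ≡ 2 (mod 37); 2·19 ≡ 1, so inverse 19.
N/19 = 6993; 6993 ≡ 1 (mod 19), inverse 1.
N/7 = 18981; 18981 ≡ 4 (mod 7); 4·2 ≡ 1, so inverse 2.
t ≡ 9·4921·4 + 23·3591·19 + 0·6993·1 + 6·18981·2 = 1974195.
1974195 mod 132867 = 114057.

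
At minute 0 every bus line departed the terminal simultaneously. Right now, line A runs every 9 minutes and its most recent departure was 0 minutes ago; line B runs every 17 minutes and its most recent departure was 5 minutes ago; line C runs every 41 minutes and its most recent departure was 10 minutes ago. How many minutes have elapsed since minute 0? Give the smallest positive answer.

Combine the congruences pairwise.
From t ≡ 0 (mod 9) write t = 0 + 9s. Substituting into t ≡ 5 (mod 17) gives 9s ≡ 5 (mod 17), and since 9⁻¹ ≡ 2 (mod 17), s ≡ 10. Hence t ≡ 0 + 9·10 = 90 (mod 153).
From t ≡ 90 (mod 153) write t = 90 + 153s. Substituting into t ≡ 10 (mod 41) gives 153s ≡ 2 (mod 41), and since 30⁻¹ ≡ 26 (mod 41), s ≡ 11. Hence t ≡ 90 + 153·11 = 1773 (mod 6273).

1773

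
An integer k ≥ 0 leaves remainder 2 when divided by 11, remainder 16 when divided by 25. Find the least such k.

266

Combine the congruences pairwise.
From k ≡ 2 (mod 11) write k = 2 + 11t. Substituting into k ≡ 16 (mod 25) gives 11t ≡ 14 (mod 25), and since 11⁻¹ ≡ 16 (mod 25), t ≡ 24. Hence k ≡ 2 + 11·24 = 266 (mod 275).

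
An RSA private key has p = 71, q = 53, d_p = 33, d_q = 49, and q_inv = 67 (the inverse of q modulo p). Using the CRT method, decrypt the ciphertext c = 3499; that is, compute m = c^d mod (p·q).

1379

m₁ = c^(d_p) mod p: c ≡ 20 (mod 71), and 20^33 mod 71 = 30.
m₂ = c^(d_q) mod q: c ≡ 1 (mod 53), and 1^49 mod 53 = 1.
h = q_inv·(m₁ − m₂) mod p = 67·(30 − 1) mod 71 = 26.
m = m₂ + h·q = 1 + 26·53 = 1379.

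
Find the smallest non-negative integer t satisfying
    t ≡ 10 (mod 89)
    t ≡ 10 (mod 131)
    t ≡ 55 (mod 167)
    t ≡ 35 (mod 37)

5573012

The moduli are pairwise coprime; N = 89·131·167·37 = 72040961.
N/89 = 809449; 809449 ≡ 83 (mod 89); 83·74 ≡ 1, so inverse 74.
N/131 = 549931; 549931 ≡ 124 (mod 131); 124·56 ≡ 1, so inverse 56.
N/167 = 431383; 431383 ≡ 22 (mod 167); 22·38 ≡ 1, so inverse 38.
N/37 = 1947053; 1947053 ≡ 2 (mod 37); 2·19 ≡ 1, so inverse 19.
t ≡ 10·809449·74 + 10·549931·56 + 55·431383·38 + 35·1947053·19 = 3103334335.
3103334335 mod 72040961 = 5573012.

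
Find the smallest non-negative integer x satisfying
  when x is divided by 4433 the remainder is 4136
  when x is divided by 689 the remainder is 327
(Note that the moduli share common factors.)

gcd(4433, 689) = 13 and 13 | (327 − 4136), so the pair is consistent; merging gives x ≡ 39600 (mod 234949), where 234949 = lcm(4433, 689).
The solution is unique modulo lcm(4433, 689) = 234949.

39600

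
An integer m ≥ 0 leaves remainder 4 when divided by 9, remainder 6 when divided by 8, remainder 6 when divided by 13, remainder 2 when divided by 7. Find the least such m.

3334

The moduli are pairwise coprime; N = 9·8·13·7 = 6552.
N/9 = 728; 728 ≡ 8 (mod 9); 8·8 ≡ 1, so inverse 8.
N/8 = 819; 819 ≡ 3 (mod 8); 3·3 ≡ 1, so inverse 3.
N/13 = 504; 504 ≡ 10 (mod 13); 10·4 ≡ 1, so inverse 4.
N/7 = 936; 936 ≡ 5 (mod 7); 5·3 ≡ 1, so inverse 3.
m ≡ 4·728·8 + 6·819·3 + 6·504·4 + 2·936·3 = 55750.
55750 mod 6552 = 3334.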